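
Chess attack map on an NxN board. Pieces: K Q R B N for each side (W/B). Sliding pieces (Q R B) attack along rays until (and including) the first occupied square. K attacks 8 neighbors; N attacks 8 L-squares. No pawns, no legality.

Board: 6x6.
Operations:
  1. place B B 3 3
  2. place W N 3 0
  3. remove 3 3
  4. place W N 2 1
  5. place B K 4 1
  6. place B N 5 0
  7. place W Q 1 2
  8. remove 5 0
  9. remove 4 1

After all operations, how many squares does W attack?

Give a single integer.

Op 1: place BB@(3,3)
Op 2: place WN@(3,0)
Op 3: remove (3,3)
Op 4: place WN@(2,1)
Op 5: place BK@(4,1)
Op 6: place BN@(5,0)
Op 7: place WQ@(1,2)
Op 8: remove (5,0)
Op 9: remove (4,1)
Per-piece attacks for W:
  WQ@(1,2): attacks (1,3) (1,4) (1,5) (1,1) (1,0) (2,2) (3,2) (4,2) (5,2) (0,2) (2,3) (3,4) (4,5) (2,1) (0,3) (0,1) [ray(1,-1) blocked at (2,1)]
  WN@(2,1): attacks (3,3) (4,2) (1,3) (0,2) (4,0) (0,0)
  WN@(3,0): attacks (4,2) (5,1) (2,2) (1,1)
Union (20 distinct): (0,0) (0,1) (0,2) (0,3) (1,0) (1,1) (1,3) (1,4) (1,5) (2,1) (2,2) (2,3) (3,2) (3,3) (3,4) (4,0) (4,2) (4,5) (5,1) (5,2)

Answer: 20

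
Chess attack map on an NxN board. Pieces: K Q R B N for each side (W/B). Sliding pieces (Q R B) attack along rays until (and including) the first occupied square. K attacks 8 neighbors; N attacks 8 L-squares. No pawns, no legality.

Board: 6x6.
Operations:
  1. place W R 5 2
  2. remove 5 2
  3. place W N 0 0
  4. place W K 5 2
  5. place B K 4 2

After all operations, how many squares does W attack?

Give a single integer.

Op 1: place WR@(5,2)
Op 2: remove (5,2)
Op 3: place WN@(0,0)
Op 4: place WK@(5,2)
Op 5: place BK@(4,2)
Per-piece attacks for W:
  WN@(0,0): attacks (1,2) (2,1)
  WK@(5,2): attacks (5,3) (5,1) (4,2) (4,3) (4,1)
Union (7 distinct): (1,2) (2,1) (4,1) (4,2) (4,3) (5,1) (5,3)

Answer: 7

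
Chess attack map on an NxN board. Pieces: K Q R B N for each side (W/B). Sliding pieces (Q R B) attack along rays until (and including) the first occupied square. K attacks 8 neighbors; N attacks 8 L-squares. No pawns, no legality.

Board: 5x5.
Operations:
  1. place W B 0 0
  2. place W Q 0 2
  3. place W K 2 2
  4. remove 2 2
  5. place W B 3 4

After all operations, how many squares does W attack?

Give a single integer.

Answer: 16

Derivation:
Op 1: place WB@(0,0)
Op 2: place WQ@(0,2)
Op 3: place WK@(2,2)
Op 4: remove (2,2)
Op 5: place WB@(3,4)
Per-piece attacks for W:
  WB@(0,0): attacks (1,1) (2,2) (3,3) (4,4)
  WQ@(0,2): attacks (0,3) (0,4) (0,1) (0,0) (1,2) (2,2) (3,2) (4,2) (1,3) (2,4) (1,1) (2,0) [ray(0,-1) blocked at (0,0)]
  WB@(3,4): attacks (4,3) (2,3) (1,2) (0,1)
Union (16 distinct): (0,0) (0,1) (0,3) (0,4) (1,1) (1,2) (1,3) (2,0) (2,2) (2,3) (2,4) (3,2) (3,3) (4,2) (4,3) (4,4)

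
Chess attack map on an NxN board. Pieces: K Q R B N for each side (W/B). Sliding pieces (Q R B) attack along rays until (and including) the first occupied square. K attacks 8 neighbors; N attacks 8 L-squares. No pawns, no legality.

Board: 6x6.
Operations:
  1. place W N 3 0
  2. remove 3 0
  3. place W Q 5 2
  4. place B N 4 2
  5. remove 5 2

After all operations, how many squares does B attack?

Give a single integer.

Op 1: place WN@(3,0)
Op 2: remove (3,0)
Op 3: place WQ@(5,2)
Op 4: place BN@(4,2)
Op 5: remove (5,2)
Per-piece attacks for B:
  BN@(4,2): attacks (5,4) (3,4) (2,3) (5,0) (3,0) (2,1)
Union (6 distinct): (2,1) (2,3) (3,0) (3,4) (5,0) (5,4)

Answer: 6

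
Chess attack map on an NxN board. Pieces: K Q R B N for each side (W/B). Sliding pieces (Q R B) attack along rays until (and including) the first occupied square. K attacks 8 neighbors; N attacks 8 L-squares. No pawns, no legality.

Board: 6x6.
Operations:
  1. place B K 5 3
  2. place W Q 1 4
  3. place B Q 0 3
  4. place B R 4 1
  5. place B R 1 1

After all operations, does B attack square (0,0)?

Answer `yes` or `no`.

Op 1: place BK@(5,3)
Op 2: place WQ@(1,4)
Op 3: place BQ@(0,3)
Op 4: place BR@(4,1)
Op 5: place BR@(1,1)
Per-piece attacks for B:
  BQ@(0,3): attacks (0,4) (0,5) (0,2) (0,1) (0,0) (1,3) (2,3) (3,3) (4,3) (5,3) (1,4) (1,2) (2,1) (3,0) [ray(1,0) blocked at (5,3); ray(1,1) blocked at (1,4)]
  BR@(1,1): attacks (1,2) (1,3) (1,4) (1,0) (2,1) (3,1) (4,1) (0,1) [ray(0,1) blocked at (1,4); ray(1,0) blocked at (4,1)]
  BR@(4,1): attacks (4,2) (4,3) (4,4) (4,5) (4,0) (5,1) (3,1) (2,1) (1,1) [ray(-1,0) blocked at (1,1)]
  BK@(5,3): attacks (5,4) (5,2) (4,3) (4,4) (4,2)
B attacks (0,0): yes

Answer: yes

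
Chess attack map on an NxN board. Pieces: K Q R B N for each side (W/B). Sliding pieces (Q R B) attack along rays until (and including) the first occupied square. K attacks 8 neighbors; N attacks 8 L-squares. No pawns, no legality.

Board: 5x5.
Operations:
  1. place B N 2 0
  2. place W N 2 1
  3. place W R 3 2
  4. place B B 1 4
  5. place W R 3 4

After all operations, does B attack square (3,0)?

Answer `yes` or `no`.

Op 1: place BN@(2,0)
Op 2: place WN@(2,1)
Op 3: place WR@(3,2)
Op 4: place BB@(1,4)
Op 5: place WR@(3,4)
Per-piece attacks for B:
  BB@(1,4): attacks (2,3) (3,2) (0,3) [ray(1,-1) blocked at (3,2)]
  BN@(2,0): attacks (3,2) (4,1) (1,2) (0,1)
B attacks (3,0): no

Answer: no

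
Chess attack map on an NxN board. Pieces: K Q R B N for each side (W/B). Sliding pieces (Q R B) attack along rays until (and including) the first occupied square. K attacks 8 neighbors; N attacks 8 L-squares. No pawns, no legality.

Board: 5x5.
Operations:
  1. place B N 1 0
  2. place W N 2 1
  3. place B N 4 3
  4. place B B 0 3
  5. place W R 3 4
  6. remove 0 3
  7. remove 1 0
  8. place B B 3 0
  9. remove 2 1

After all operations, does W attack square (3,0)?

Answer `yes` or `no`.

Op 1: place BN@(1,0)
Op 2: place WN@(2,1)
Op 3: place BN@(4,3)
Op 4: place BB@(0,3)
Op 5: place WR@(3,4)
Op 6: remove (0,3)
Op 7: remove (1,0)
Op 8: place BB@(3,0)
Op 9: remove (2,1)
Per-piece attacks for W:
  WR@(3,4): attacks (3,3) (3,2) (3,1) (3,0) (4,4) (2,4) (1,4) (0,4) [ray(0,-1) blocked at (3,0)]
W attacks (3,0): yes

Answer: yes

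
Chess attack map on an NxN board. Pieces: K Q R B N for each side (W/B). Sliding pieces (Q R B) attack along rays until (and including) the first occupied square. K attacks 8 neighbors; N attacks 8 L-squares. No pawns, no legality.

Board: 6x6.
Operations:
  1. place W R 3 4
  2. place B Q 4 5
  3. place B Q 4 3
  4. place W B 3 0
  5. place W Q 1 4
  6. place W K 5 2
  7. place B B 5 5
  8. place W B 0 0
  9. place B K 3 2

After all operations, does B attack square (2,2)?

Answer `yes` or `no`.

Answer: yes

Derivation:
Op 1: place WR@(3,4)
Op 2: place BQ@(4,5)
Op 3: place BQ@(4,3)
Op 4: place WB@(3,0)
Op 5: place WQ@(1,4)
Op 6: place WK@(5,2)
Op 7: place BB@(5,5)
Op 8: place WB@(0,0)
Op 9: place BK@(3,2)
Per-piece attacks for B:
  BK@(3,2): attacks (3,3) (3,1) (4,2) (2,2) (4,3) (4,1) (2,3) (2,1)
  BQ@(4,3): attacks (4,4) (4,5) (4,2) (4,1) (4,0) (5,3) (3,3) (2,3) (1,3) (0,3) (5,4) (5,2) (3,4) (3,2) [ray(0,1) blocked at (4,5); ray(1,-1) blocked at (5,2); ray(-1,1) blocked at (3,4); ray(-1,-1) blocked at (3,2)]
  BQ@(4,5): attacks (4,4) (4,3) (5,5) (3,5) (2,5) (1,5) (0,5) (5,4) (3,4) [ray(0,-1) blocked at (4,3); ray(1,0) blocked at (5,5); ray(-1,-1) blocked at (3,4)]
  BB@(5,5): attacks (4,4) (3,3) (2,2) (1,1) (0,0) [ray(-1,-1) blocked at (0,0)]
B attacks (2,2): yes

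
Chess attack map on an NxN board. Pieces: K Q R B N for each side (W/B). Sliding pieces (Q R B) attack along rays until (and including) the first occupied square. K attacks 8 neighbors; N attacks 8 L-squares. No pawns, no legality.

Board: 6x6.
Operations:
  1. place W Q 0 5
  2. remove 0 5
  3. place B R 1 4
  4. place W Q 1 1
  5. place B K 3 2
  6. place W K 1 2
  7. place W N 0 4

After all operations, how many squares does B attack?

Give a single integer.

Answer: 16

Derivation:
Op 1: place WQ@(0,5)
Op 2: remove (0,5)
Op 3: place BR@(1,4)
Op 4: place WQ@(1,1)
Op 5: place BK@(3,2)
Op 6: place WK@(1,2)
Op 7: place WN@(0,4)
Per-piece attacks for B:
  BR@(1,4): attacks (1,5) (1,3) (1,2) (2,4) (3,4) (4,4) (5,4) (0,4) [ray(0,-1) blocked at (1,2); ray(-1,0) blocked at (0,4)]
  BK@(3,2): attacks (3,3) (3,1) (4,2) (2,2) (4,3) (4,1) (2,3) (2,1)
Union (16 distinct): (0,4) (1,2) (1,3) (1,5) (2,1) (2,2) (2,3) (2,4) (3,1) (3,3) (3,4) (4,1) (4,2) (4,3) (4,4) (5,4)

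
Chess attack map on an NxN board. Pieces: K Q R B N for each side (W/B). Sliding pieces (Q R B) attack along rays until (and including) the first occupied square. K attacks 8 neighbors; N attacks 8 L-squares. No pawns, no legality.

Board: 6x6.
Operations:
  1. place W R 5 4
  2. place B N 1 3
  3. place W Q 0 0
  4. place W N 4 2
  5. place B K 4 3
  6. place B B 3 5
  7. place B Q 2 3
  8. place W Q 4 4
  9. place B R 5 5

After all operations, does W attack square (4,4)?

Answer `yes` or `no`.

Op 1: place WR@(5,4)
Op 2: place BN@(1,3)
Op 3: place WQ@(0,0)
Op 4: place WN@(4,2)
Op 5: place BK@(4,3)
Op 6: place BB@(3,5)
Op 7: place BQ@(2,3)
Op 8: place WQ@(4,4)
Op 9: place BR@(5,5)
Per-piece attacks for W:
  WQ@(0,0): attacks (0,1) (0,2) (0,3) (0,4) (0,5) (1,0) (2,0) (3,0) (4,0) (5,0) (1,1) (2,2) (3,3) (4,4) [ray(1,1) blocked at (4,4)]
  WN@(4,2): attacks (5,4) (3,4) (2,3) (5,0) (3,0) (2,1)
  WQ@(4,4): attacks (4,5) (4,3) (5,4) (3,4) (2,4) (1,4) (0,4) (5,5) (5,3) (3,5) (3,3) (2,2) (1,1) (0,0) [ray(0,-1) blocked at (4,3); ray(1,0) blocked at (5,4); ray(1,1) blocked at (5,5); ray(-1,1) blocked at (3,5); ray(-1,-1) blocked at (0,0)]
  WR@(5,4): attacks (5,5) (5,3) (5,2) (5,1) (5,0) (4,4) [ray(0,1) blocked at (5,5); ray(-1,0) blocked at (4,4)]
W attacks (4,4): yes

Answer: yes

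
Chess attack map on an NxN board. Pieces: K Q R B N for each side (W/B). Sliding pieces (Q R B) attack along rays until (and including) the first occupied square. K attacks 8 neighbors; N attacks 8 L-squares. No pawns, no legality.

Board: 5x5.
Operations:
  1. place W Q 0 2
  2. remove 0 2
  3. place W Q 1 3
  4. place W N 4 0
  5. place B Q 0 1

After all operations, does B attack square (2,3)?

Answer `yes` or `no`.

Op 1: place WQ@(0,2)
Op 2: remove (0,2)
Op 3: place WQ@(1,3)
Op 4: place WN@(4,0)
Op 5: place BQ@(0,1)
Per-piece attacks for B:
  BQ@(0,1): attacks (0,2) (0,3) (0,4) (0,0) (1,1) (2,1) (3,1) (4,1) (1,2) (2,3) (3,4) (1,0)
B attacks (2,3): yes

Answer: yes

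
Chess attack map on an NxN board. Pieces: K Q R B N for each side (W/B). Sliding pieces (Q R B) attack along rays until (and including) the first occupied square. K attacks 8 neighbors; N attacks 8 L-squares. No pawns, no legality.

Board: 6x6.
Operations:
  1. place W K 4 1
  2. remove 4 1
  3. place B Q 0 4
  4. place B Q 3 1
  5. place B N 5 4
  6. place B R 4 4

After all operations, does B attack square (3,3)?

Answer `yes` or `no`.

Op 1: place WK@(4,1)
Op 2: remove (4,1)
Op 3: place BQ@(0,4)
Op 4: place BQ@(3,1)
Op 5: place BN@(5,4)
Op 6: place BR@(4,4)
Per-piece attacks for B:
  BQ@(0,4): attacks (0,5) (0,3) (0,2) (0,1) (0,0) (1,4) (2,4) (3,4) (4,4) (1,5) (1,3) (2,2) (3,1) [ray(1,0) blocked at (4,4); ray(1,-1) blocked at (3,1)]
  BQ@(3,1): attacks (3,2) (3,3) (3,4) (3,5) (3,0) (4,1) (5,1) (2,1) (1,1) (0,1) (4,2) (5,3) (4,0) (2,2) (1,3) (0,4) (2,0) [ray(-1,1) blocked at (0,4)]
  BR@(4,4): attacks (4,5) (4,3) (4,2) (4,1) (4,0) (5,4) (3,4) (2,4) (1,4) (0,4) [ray(1,0) blocked at (5,4); ray(-1,0) blocked at (0,4)]
  BN@(5,4): attacks (3,5) (4,2) (3,3)
B attacks (3,3): yes

Answer: yes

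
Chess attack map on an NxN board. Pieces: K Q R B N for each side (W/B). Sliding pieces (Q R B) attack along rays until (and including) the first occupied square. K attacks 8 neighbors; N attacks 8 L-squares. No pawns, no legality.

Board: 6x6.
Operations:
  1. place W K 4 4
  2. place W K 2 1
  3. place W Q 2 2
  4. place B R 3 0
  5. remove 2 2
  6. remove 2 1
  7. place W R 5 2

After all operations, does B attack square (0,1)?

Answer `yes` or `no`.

Answer: no

Derivation:
Op 1: place WK@(4,4)
Op 2: place WK@(2,1)
Op 3: place WQ@(2,2)
Op 4: place BR@(3,0)
Op 5: remove (2,2)
Op 6: remove (2,1)
Op 7: place WR@(5,2)
Per-piece attacks for B:
  BR@(3,0): attacks (3,1) (3,2) (3,3) (3,4) (3,5) (4,0) (5,0) (2,0) (1,0) (0,0)
B attacks (0,1): no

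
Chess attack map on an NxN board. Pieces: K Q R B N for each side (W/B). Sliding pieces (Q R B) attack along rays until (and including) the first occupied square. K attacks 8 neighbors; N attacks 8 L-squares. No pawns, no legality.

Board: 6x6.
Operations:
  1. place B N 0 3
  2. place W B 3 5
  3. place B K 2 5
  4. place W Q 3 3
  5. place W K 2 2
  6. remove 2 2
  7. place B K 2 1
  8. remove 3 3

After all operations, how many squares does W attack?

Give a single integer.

Op 1: place BN@(0,3)
Op 2: place WB@(3,5)
Op 3: place BK@(2,5)
Op 4: place WQ@(3,3)
Op 5: place WK@(2,2)
Op 6: remove (2,2)
Op 7: place BK@(2,1)
Op 8: remove (3,3)
Per-piece attacks for W:
  WB@(3,5): attacks (4,4) (5,3) (2,4) (1,3) (0,2)
Union (5 distinct): (0,2) (1,3) (2,4) (4,4) (5,3)

Answer: 5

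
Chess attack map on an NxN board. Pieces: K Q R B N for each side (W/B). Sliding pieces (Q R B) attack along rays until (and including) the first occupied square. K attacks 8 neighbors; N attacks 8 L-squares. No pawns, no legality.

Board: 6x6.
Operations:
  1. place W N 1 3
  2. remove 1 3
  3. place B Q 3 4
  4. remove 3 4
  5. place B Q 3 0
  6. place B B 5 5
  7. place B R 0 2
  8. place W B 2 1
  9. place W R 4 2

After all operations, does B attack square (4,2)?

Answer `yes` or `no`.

Answer: yes

Derivation:
Op 1: place WN@(1,3)
Op 2: remove (1,3)
Op 3: place BQ@(3,4)
Op 4: remove (3,4)
Op 5: place BQ@(3,0)
Op 6: place BB@(5,5)
Op 7: place BR@(0,2)
Op 8: place WB@(2,1)
Op 9: place WR@(4,2)
Per-piece attacks for B:
  BR@(0,2): attacks (0,3) (0,4) (0,5) (0,1) (0,0) (1,2) (2,2) (3,2) (4,2) [ray(1,0) blocked at (4,2)]
  BQ@(3,0): attacks (3,1) (3,2) (3,3) (3,4) (3,5) (4,0) (5,0) (2,0) (1,0) (0,0) (4,1) (5,2) (2,1) [ray(-1,1) blocked at (2,1)]
  BB@(5,5): attacks (4,4) (3,3) (2,2) (1,1) (0,0)
B attacks (4,2): yes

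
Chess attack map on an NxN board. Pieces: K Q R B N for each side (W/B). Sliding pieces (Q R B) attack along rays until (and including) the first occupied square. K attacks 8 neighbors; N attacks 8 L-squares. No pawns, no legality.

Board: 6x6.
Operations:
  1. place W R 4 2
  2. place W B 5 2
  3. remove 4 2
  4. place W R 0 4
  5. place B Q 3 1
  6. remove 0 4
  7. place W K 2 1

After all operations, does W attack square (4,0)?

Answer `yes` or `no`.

Op 1: place WR@(4,2)
Op 2: place WB@(5,2)
Op 3: remove (4,2)
Op 4: place WR@(0,4)
Op 5: place BQ@(3,1)
Op 6: remove (0,4)
Op 7: place WK@(2,1)
Per-piece attacks for W:
  WK@(2,1): attacks (2,2) (2,0) (3,1) (1,1) (3,2) (3,0) (1,2) (1,0)
  WB@(5,2): attacks (4,3) (3,4) (2,5) (4,1) (3,0)
W attacks (4,0): no

Answer: no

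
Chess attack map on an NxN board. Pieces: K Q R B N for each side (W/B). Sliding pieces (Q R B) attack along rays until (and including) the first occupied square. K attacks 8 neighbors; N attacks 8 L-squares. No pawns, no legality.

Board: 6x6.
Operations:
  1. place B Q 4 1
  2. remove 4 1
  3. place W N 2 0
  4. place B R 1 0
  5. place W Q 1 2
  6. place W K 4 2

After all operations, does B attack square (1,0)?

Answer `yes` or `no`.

Answer: no

Derivation:
Op 1: place BQ@(4,1)
Op 2: remove (4,1)
Op 3: place WN@(2,0)
Op 4: place BR@(1,0)
Op 5: place WQ@(1,2)
Op 6: place WK@(4,2)
Per-piece attacks for B:
  BR@(1,0): attacks (1,1) (1,2) (2,0) (0,0) [ray(0,1) blocked at (1,2); ray(1,0) blocked at (2,0)]
B attacks (1,0): no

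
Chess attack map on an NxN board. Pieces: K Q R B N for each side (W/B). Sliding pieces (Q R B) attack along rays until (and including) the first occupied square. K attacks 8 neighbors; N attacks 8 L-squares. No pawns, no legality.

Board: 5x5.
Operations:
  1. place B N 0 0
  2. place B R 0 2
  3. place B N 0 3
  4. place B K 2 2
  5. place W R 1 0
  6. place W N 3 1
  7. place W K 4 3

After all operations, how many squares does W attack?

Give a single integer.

Op 1: place BN@(0,0)
Op 2: place BR@(0,2)
Op 3: place BN@(0,3)
Op 4: place BK@(2,2)
Op 5: place WR@(1,0)
Op 6: place WN@(3,1)
Op 7: place WK@(4,3)
Per-piece attacks for W:
  WR@(1,0): attacks (1,1) (1,2) (1,3) (1,4) (2,0) (3,0) (4,0) (0,0) [ray(-1,0) blocked at (0,0)]
  WN@(3,1): attacks (4,3) (2,3) (1,2) (1,0)
  WK@(4,3): attacks (4,4) (4,2) (3,3) (3,4) (3,2)
Union (16 distinct): (0,0) (1,0) (1,1) (1,2) (1,3) (1,4) (2,0) (2,3) (3,0) (3,2) (3,3) (3,4) (4,0) (4,2) (4,3) (4,4)

Answer: 16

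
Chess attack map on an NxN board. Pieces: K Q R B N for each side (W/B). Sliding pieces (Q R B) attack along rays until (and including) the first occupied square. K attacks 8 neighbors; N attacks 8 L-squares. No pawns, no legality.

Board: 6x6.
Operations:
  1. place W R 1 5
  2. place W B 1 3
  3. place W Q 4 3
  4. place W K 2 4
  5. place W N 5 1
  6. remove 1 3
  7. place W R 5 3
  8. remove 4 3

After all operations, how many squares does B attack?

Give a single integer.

Answer: 0

Derivation:
Op 1: place WR@(1,5)
Op 2: place WB@(1,3)
Op 3: place WQ@(4,3)
Op 4: place WK@(2,4)
Op 5: place WN@(5,1)
Op 6: remove (1,3)
Op 7: place WR@(5,3)
Op 8: remove (4,3)
Per-piece attacks for B:
Union (0 distinct): (none)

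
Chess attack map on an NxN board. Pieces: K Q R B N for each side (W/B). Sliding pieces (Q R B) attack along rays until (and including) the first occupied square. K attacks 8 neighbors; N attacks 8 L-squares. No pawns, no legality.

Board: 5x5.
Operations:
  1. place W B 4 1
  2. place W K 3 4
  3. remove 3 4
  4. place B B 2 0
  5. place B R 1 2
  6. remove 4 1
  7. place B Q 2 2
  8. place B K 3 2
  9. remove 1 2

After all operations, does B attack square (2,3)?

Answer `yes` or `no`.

Answer: yes

Derivation:
Op 1: place WB@(4,1)
Op 2: place WK@(3,4)
Op 3: remove (3,4)
Op 4: place BB@(2,0)
Op 5: place BR@(1,2)
Op 6: remove (4,1)
Op 7: place BQ@(2,2)
Op 8: place BK@(3,2)
Op 9: remove (1,2)
Per-piece attacks for B:
  BB@(2,0): attacks (3,1) (4,2) (1,1) (0,2)
  BQ@(2,2): attacks (2,3) (2,4) (2,1) (2,0) (3,2) (1,2) (0,2) (3,3) (4,4) (3,1) (4,0) (1,3) (0,4) (1,1) (0,0) [ray(0,-1) blocked at (2,0); ray(1,0) blocked at (3,2)]
  BK@(3,2): attacks (3,3) (3,1) (4,2) (2,2) (4,3) (4,1) (2,3) (2,1)
B attacks (2,3): yes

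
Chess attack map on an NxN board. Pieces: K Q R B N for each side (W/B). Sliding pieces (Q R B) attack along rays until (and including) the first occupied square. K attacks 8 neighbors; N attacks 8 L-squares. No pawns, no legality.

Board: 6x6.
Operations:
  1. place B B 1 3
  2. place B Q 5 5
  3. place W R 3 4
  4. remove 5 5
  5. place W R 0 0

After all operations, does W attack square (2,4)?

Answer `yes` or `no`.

Op 1: place BB@(1,3)
Op 2: place BQ@(5,5)
Op 3: place WR@(3,4)
Op 4: remove (5,5)
Op 5: place WR@(0,0)
Per-piece attacks for W:
  WR@(0,0): attacks (0,1) (0,2) (0,3) (0,4) (0,5) (1,0) (2,0) (3,0) (4,0) (5,0)
  WR@(3,4): attacks (3,5) (3,3) (3,2) (3,1) (3,0) (4,4) (5,4) (2,4) (1,4) (0,4)
W attacks (2,4): yes

Answer: yes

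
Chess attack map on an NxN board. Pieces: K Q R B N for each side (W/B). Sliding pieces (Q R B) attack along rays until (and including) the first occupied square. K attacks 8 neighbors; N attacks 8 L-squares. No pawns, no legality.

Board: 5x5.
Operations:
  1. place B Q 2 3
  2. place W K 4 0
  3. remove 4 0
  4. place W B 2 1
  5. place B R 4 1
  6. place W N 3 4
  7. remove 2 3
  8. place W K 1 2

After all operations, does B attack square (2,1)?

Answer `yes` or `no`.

Op 1: place BQ@(2,3)
Op 2: place WK@(4,0)
Op 3: remove (4,0)
Op 4: place WB@(2,1)
Op 5: place BR@(4,1)
Op 6: place WN@(3,4)
Op 7: remove (2,3)
Op 8: place WK@(1,2)
Per-piece attacks for B:
  BR@(4,1): attacks (4,2) (4,3) (4,4) (4,0) (3,1) (2,1) [ray(-1,0) blocked at (2,1)]
B attacks (2,1): yes

Answer: yes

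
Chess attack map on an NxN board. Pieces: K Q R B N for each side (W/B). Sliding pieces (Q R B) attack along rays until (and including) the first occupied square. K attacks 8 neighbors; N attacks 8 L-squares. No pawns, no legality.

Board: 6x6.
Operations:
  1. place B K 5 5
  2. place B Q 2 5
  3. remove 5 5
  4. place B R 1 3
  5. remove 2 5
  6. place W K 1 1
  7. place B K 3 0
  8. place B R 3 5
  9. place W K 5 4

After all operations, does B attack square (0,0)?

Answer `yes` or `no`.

Answer: no

Derivation:
Op 1: place BK@(5,5)
Op 2: place BQ@(2,5)
Op 3: remove (5,5)
Op 4: place BR@(1,3)
Op 5: remove (2,5)
Op 6: place WK@(1,1)
Op 7: place BK@(3,0)
Op 8: place BR@(3,5)
Op 9: place WK@(5,4)
Per-piece attacks for B:
  BR@(1,3): attacks (1,4) (1,5) (1,2) (1,1) (2,3) (3,3) (4,3) (5,3) (0,3) [ray(0,-1) blocked at (1,1)]
  BK@(3,0): attacks (3,1) (4,0) (2,0) (4,1) (2,1)
  BR@(3,5): attacks (3,4) (3,3) (3,2) (3,1) (3,0) (4,5) (5,5) (2,5) (1,5) (0,5) [ray(0,-1) blocked at (3,0)]
B attacks (0,0): no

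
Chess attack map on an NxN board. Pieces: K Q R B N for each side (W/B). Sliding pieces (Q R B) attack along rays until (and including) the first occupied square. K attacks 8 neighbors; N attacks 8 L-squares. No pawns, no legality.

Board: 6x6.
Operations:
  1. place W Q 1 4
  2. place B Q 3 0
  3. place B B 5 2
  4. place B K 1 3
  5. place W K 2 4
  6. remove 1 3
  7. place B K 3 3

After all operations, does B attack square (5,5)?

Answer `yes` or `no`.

Op 1: place WQ@(1,4)
Op 2: place BQ@(3,0)
Op 3: place BB@(5,2)
Op 4: place BK@(1,3)
Op 5: place WK@(2,4)
Op 6: remove (1,3)
Op 7: place BK@(3,3)
Per-piece attacks for B:
  BQ@(3,0): attacks (3,1) (3,2) (3,3) (4,0) (5,0) (2,0) (1,0) (0,0) (4,1) (5,2) (2,1) (1,2) (0,3) [ray(0,1) blocked at (3,3); ray(1,1) blocked at (5,2)]
  BK@(3,3): attacks (3,4) (3,2) (4,3) (2,3) (4,4) (4,2) (2,4) (2,2)
  BB@(5,2): attacks (4,3) (3,4) (2,5) (4,1) (3,0) [ray(-1,-1) blocked at (3,0)]
B attacks (5,5): no

Answer: no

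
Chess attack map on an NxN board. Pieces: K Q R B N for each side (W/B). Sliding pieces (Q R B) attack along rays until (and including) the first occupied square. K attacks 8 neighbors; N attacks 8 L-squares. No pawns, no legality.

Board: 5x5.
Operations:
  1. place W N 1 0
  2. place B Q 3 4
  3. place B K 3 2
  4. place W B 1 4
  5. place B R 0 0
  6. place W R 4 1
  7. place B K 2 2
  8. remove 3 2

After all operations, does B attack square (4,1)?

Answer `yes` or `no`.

Answer: no

Derivation:
Op 1: place WN@(1,0)
Op 2: place BQ@(3,4)
Op 3: place BK@(3,2)
Op 4: place WB@(1,4)
Op 5: place BR@(0,0)
Op 6: place WR@(4,1)
Op 7: place BK@(2,2)
Op 8: remove (3,2)
Per-piece attacks for B:
  BR@(0,0): attacks (0,1) (0,2) (0,3) (0,4) (1,0) [ray(1,0) blocked at (1,0)]
  BK@(2,2): attacks (2,3) (2,1) (3,2) (1,2) (3,3) (3,1) (1,3) (1,1)
  BQ@(3,4): attacks (3,3) (3,2) (3,1) (3,0) (4,4) (2,4) (1,4) (4,3) (2,3) (1,2) (0,1) [ray(-1,0) blocked at (1,4)]
B attacks (4,1): no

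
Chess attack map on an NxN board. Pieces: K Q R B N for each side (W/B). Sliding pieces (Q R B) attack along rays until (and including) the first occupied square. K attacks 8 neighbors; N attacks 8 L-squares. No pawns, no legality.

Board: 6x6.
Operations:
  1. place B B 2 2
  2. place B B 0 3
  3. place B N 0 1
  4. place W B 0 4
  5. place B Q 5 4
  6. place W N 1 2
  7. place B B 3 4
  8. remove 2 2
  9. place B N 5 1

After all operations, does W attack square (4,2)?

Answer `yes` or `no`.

Answer: no

Derivation:
Op 1: place BB@(2,2)
Op 2: place BB@(0,3)
Op 3: place BN@(0,1)
Op 4: place WB@(0,4)
Op 5: place BQ@(5,4)
Op 6: place WN@(1,2)
Op 7: place BB@(3,4)
Op 8: remove (2,2)
Op 9: place BN@(5,1)
Per-piece attacks for W:
  WB@(0,4): attacks (1,5) (1,3) (2,2) (3,1) (4,0)
  WN@(1,2): attacks (2,4) (3,3) (0,4) (2,0) (3,1) (0,0)
W attacks (4,2): no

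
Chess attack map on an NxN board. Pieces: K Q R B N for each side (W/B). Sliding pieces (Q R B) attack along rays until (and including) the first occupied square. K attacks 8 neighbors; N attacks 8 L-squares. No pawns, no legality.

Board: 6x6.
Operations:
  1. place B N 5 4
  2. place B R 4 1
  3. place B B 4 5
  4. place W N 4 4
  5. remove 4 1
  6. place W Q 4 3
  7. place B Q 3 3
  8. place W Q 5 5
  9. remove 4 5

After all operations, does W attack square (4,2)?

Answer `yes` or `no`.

Op 1: place BN@(5,4)
Op 2: place BR@(4,1)
Op 3: place BB@(4,5)
Op 4: place WN@(4,4)
Op 5: remove (4,1)
Op 6: place WQ@(4,3)
Op 7: place BQ@(3,3)
Op 8: place WQ@(5,5)
Op 9: remove (4,5)
Per-piece attacks for W:
  WQ@(4,3): attacks (4,4) (4,2) (4,1) (4,0) (5,3) (3,3) (5,4) (5,2) (3,4) (2,5) (3,2) (2,1) (1,0) [ray(0,1) blocked at (4,4); ray(-1,0) blocked at (3,3); ray(1,1) blocked at (5,4)]
  WN@(4,4): attacks (2,5) (5,2) (3,2) (2,3)
  WQ@(5,5): attacks (5,4) (4,5) (3,5) (2,5) (1,5) (0,5) (4,4) [ray(0,-1) blocked at (5,4); ray(-1,-1) blocked at (4,4)]
W attacks (4,2): yes

Answer: yes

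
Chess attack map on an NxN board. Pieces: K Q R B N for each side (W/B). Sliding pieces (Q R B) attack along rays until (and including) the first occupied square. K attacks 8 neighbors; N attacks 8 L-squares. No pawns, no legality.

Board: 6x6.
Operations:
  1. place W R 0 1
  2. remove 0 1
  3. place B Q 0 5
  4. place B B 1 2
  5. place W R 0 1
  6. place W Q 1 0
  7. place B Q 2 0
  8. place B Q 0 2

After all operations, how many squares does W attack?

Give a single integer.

Op 1: place WR@(0,1)
Op 2: remove (0,1)
Op 3: place BQ@(0,5)
Op 4: place BB@(1,2)
Op 5: place WR@(0,1)
Op 6: place WQ@(1,0)
Op 7: place BQ@(2,0)
Op 8: place BQ@(0,2)
Per-piece attacks for W:
  WR@(0,1): attacks (0,2) (0,0) (1,1) (2,1) (3,1) (4,1) (5,1) [ray(0,1) blocked at (0,2)]
  WQ@(1,0): attacks (1,1) (1,2) (2,0) (0,0) (2,1) (3,2) (4,3) (5,4) (0,1) [ray(0,1) blocked at (1,2); ray(1,0) blocked at (2,0); ray(-1,1) blocked at (0,1)]
Union (13 distinct): (0,0) (0,1) (0,2) (1,1) (1,2) (2,0) (2,1) (3,1) (3,2) (4,1) (4,3) (5,1) (5,4)

Answer: 13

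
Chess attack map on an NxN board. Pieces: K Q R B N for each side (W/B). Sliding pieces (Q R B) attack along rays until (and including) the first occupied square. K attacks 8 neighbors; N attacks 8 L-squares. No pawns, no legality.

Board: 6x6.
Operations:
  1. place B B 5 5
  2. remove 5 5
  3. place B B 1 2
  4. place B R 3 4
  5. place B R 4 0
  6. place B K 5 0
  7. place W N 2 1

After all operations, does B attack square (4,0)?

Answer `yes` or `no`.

Answer: yes

Derivation:
Op 1: place BB@(5,5)
Op 2: remove (5,5)
Op 3: place BB@(1,2)
Op 4: place BR@(3,4)
Op 5: place BR@(4,0)
Op 6: place BK@(5,0)
Op 7: place WN@(2,1)
Per-piece attacks for B:
  BB@(1,2): attacks (2,3) (3,4) (2,1) (0,3) (0,1) [ray(1,1) blocked at (3,4); ray(1,-1) blocked at (2,1)]
  BR@(3,4): attacks (3,5) (3,3) (3,2) (3,1) (3,0) (4,4) (5,4) (2,4) (1,4) (0,4)
  BR@(4,0): attacks (4,1) (4,2) (4,3) (4,4) (4,5) (5,0) (3,0) (2,0) (1,0) (0,0) [ray(1,0) blocked at (5,0)]
  BK@(5,0): attacks (5,1) (4,0) (4,1)
B attacks (4,0): yes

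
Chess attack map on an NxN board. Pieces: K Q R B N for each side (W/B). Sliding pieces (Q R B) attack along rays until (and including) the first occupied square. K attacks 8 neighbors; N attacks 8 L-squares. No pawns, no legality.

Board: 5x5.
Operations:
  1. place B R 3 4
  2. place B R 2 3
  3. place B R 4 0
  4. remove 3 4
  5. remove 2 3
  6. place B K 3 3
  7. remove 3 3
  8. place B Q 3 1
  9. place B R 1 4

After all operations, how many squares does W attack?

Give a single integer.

Answer: 0

Derivation:
Op 1: place BR@(3,4)
Op 2: place BR@(2,3)
Op 3: place BR@(4,0)
Op 4: remove (3,4)
Op 5: remove (2,3)
Op 6: place BK@(3,3)
Op 7: remove (3,3)
Op 8: place BQ@(3,1)
Op 9: place BR@(1,4)
Per-piece attacks for W:
Union (0 distinct): (none)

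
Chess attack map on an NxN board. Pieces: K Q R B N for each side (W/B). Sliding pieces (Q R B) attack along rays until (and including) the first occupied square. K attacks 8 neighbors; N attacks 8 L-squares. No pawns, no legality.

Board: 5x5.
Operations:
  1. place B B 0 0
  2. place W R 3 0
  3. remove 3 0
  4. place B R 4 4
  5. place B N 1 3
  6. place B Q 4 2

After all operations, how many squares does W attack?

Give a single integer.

Answer: 0

Derivation:
Op 1: place BB@(0,0)
Op 2: place WR@(3,0)
Op 3: remove (3,0)
Op 4: place BR@(4,4)
Op 5: place BN@(1,3)
Op 6: place BQ@(4,2)
Per-piece attacks for W:
Union (0 distinct): (none)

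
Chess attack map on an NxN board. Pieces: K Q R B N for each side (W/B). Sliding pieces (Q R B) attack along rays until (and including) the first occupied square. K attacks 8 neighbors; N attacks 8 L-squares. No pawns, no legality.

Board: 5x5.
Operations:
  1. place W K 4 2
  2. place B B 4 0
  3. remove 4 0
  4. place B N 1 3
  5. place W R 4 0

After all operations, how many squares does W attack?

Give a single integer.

Op 1: place WK@(4,2)
Op 2: place BB@(4,0)
Op 3: remove (4,0)
Op 4: place BN@(1,3)
Op 5: place WR@(4,0)
Per-piece attacks for W:
  WR@(4,0): attacks (4,1) (4,2) (3,0) (2,0) (1,0) (0,0) [ray(0,1) blocked at (4,2)]
  WK@(4,2): attacks (4,3) (4,1) (3,2) (3,3) (3,1)
Union (10 distinct): (0,0) (1,0) (2,0) (3,0) (3,1) (3,2) (3,3) (4,1) (4,2) (4,3)

Answer: 10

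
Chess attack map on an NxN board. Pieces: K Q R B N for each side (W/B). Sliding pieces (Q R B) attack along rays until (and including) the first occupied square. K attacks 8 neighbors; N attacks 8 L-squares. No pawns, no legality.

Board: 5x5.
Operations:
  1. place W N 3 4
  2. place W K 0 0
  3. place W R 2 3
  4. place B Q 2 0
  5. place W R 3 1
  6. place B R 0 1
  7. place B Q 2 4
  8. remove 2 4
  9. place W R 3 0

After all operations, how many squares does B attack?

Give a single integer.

Answer: 11

Derivation:
Op 1: place WN@(3,4)
Op 2: place WK@(0,0)
Op 3: place WR@(2,3)
Op 4: place BQ@(2,0)
Op 5: place WR@(3,1)
Op 6: place BR@(0,1)
Op 7: place BQ@(2,4)
Op 8: remove (2,4)
Op 9: place WR@(3,0)
Per-piece attacks for B:
  BR@(0,1): attacks (0,2) (0,3) (0,4) (0,0) (1,1) (2,1) (3,1) [ray(0,-1) blocked at (0,0); ray(1,0) blocked at (3,1)]
  BQ@(2,0): attacks (2,1) (2,2) (2,3) (3,0) (1,0) (0,0) (3,1) (1,1) (0,2) [ray(0,1) blocked at (2,3); ray(1,0) blocked at (3,0); ray(-1,0) blocked at (0,0); ray(1,1) blocked at (3,1)]
Union (11 distinct): (0,0) (0,2) (0,3) (0,4) (1,0) (1,1) (2,1) (2,2) (2,3) (3,0) (3,1)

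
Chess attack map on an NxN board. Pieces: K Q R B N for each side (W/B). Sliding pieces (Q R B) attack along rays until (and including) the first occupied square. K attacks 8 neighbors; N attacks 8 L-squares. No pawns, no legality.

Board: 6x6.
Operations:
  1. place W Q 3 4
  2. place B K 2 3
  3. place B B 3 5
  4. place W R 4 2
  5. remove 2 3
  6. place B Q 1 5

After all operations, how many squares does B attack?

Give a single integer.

Answer: 15

Derivation:
Op 1: place WQ@(3,4)
Op 2: place BK@(2,3)
Op 3: place BB@(3,5)
Op 4: place WR@(4,2)
Op 5: remove (2,3)
Op 6: place BQ@(1,5)
Per-piece attacks for B:
  BQ@(1,5): attacks (1,4) (1,3) (1,2) (1,1) (1,0) (2,5) (3,5) (0,5) (2,4) (3,3) (4,2) (0,4) [ray(1,0) blocked at (3,5); ray(1,-1) blocked at (4,2)]
  BB@(3,5): attacks (4,4) (5,3) (2,4) (1,3) (0,2)
Union (15 distinct): (0,2) (0,4) (0,5) (1,0) (1,1) (1,2) (1,3) (1,4) (2,4) (2,5) (3,3) (3,5) (4,2) (4,4) (5,3)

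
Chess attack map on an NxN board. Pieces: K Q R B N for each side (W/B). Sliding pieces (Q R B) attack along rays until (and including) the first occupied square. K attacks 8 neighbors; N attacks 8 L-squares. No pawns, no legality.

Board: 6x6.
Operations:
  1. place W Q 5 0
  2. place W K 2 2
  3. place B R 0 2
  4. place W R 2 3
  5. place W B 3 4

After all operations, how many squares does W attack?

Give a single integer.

Op 1: place WQ@(5,0)
Op 2: place WK@(2,2)
Op 3: place BR@(0,2)
Op 4: place WR@(2,3)
Op 5: place WB@(3,4)
Per-piece attacks for W:
  WK@(2,2): attacks (2,3) (2,1) (3,2) (1,2) (3,3) (3,1) (1,3) (1,1)
  WR@(2,3): attacks (2,4) (2,5) (2,2) (3,3) (4,3) (5,3) (1,3) (0,3) [ray(0,-1) blocked at (2,2)]
  WB@(3,4): attacks (4,5) (4,3) (5,2) (2,5) (2,3) [ray(-1,-1) blocked at (2,3)]
  WQ@(5,0): attacks (5,1) (5,2) (5,3) (5,4) (5,5) (4,0) (3,0) (2,0) (1,0) (0,0) (4,1) (3,2) (2,3) [ray(-1,1) blocked at (2,3)]
Union (25 distinct): (0,0) (0,3) (1,0) (1,1) (1,2) (1,3) (2,0) (2,1) (2,2) (2,3) (2,4) (2,5) (3,0) (3,1) (3,2) (3,3) (4,0) (4,1) (4,3) (4,5) (5,1) (5,2) (5,3) (5,4) (5,5)

Answer: 25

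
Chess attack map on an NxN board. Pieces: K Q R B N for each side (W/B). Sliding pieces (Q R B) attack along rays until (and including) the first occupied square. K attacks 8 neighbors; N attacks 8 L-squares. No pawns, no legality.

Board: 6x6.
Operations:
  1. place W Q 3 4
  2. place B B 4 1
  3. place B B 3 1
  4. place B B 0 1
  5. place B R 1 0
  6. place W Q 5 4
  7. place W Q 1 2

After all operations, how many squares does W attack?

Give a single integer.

Op 1: place WQ@(3,4)
Op 2: place BB@(4,1)
Op 3: place BB@(3,1)
Op 4: place BB@(0,1)
Op 5: place BR@(1,0)
Op 6: place WQ@(5,4)
Op 7: place WQ@(1,2)
Per-piece attacks for W:
  WQ@(1,2): attacks (1,3) (1,4) (1,5) (1,1) (1,0) (2,2) (3,2) (4,2) (5,2) (0,2) (2,3) (3,4) (2,1) (3,0) (0,3) (0,1) [ray(0,-1) blocked at (1,0); ray(1,1) blocked at (3,4); ray(-1,-1) blocked at (0,1)]
  WQ@(3,4): attacks (3,5) (3,3) (3,2) (3,1) (4,4) (5,4) (2,4) (1,4) (0,4) (4,5) (4,3) (5,2) (2,5) (2,3) (1,2) [ray(0,-1) blocked at (3,1); ray(1,0) blocked at (5,4); ray(-1,-1) blocked at (1,2)]
  WQ@(5,4): attacks (5,5) (5,3) (5,2) (5,1) (5,0) (4,4) (3,4) (4,5) (4,3) (3,2) (2,1) (1,0) [ray(-1,0) blocked at (3,4); ray(-1,-1) blocked at (1,0)]
Union (31 distinct): (0,1) (0,2) (0,3) (0,4) (1,0) (1,1) (1,2) (1,3) (1,4) (1,5) (2,1) (2,2) (2,3) (2,4) (2,5) (3,0) (3,1) (3,2) (3,3) (3,4) (3,5) (4,2) (4,3) (4,4) (4,5) (5,0) (5,1) (5,2) (5,3) (5,4) (5,5)

Answer: 31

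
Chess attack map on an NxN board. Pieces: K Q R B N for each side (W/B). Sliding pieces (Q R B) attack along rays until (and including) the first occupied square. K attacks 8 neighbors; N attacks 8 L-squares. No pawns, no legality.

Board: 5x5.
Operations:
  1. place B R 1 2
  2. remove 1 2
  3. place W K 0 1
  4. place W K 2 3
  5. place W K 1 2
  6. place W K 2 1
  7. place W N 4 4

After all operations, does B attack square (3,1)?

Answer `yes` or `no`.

Answer: no

Derivation:
Op 1: place BR@(1,2)
Op 2: remove (1,2)
Op 3: place WK@(0,1)
Op 4: place WK@(2,3)
Op 5: place WK@(1,2)
Op 6: place WK@(2,1)
Op 7: place WN@(4,4)
Per-piece attacks for B:
B attacks (3,1): no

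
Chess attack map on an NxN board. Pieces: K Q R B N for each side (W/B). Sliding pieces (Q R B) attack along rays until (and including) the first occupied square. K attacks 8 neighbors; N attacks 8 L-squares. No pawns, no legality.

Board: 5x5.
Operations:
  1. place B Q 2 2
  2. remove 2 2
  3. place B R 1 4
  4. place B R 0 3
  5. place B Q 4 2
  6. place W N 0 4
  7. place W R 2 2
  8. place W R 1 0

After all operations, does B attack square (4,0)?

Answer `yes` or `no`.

Answer: yes

Derivation:
Op 1: place BQ@(2,2)
Op 2: remove (2,2)
Op 3: place BR@(1,4)
Op 4: place BR@(0,3)
Op 5: place BQ@(4,2)
Op 6: place WN@(0,4)
Op 7: place WR@(2,2)
Op 8: place WR@(1,0)
Per-piece attacks for B:
  BR@(0,3): attacks (0,4) (0,2) (0,1) (0,0) (1,3) (2,3) (3,3) (4,3) [ray(0,1) blocked at (0,4)]
  BR@(1,4): attacks (1,3) (1,2) (1,1) (1,0) (2,4) (3,4) (4,4) (0,4) [ray(0,-1) blocked at (1,0); ray(-1,0) blocked at (0,4)]
  BQ@(4,2): attacks (4,3) (4,4) (4,1) (4,0) (3,2) (2,2) (3,3) (2,4) (3,1) (2,0) [ray(-1,0) blocked at (2,2)]
B attacks (4,0): yes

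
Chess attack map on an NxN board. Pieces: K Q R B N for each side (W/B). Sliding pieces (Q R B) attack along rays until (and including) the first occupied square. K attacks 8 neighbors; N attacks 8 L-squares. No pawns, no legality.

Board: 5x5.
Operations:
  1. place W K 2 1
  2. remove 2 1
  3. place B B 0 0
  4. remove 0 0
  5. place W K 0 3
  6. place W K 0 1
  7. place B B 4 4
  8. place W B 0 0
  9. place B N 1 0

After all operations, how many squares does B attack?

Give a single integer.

Answer: 6

Derivation:
Op 1: place WK@(2,1)
Op 2: remove (2,1)
Op 3: place BB@(0,0)
Op 4: remove (0,0)
Op 5: place WK@(0,3)
Op 6: place WK@(0,1)
Op 7: place BB@(4,4)
Op 8: place WB@(0,0)
Op 9: place BN@(1,0)
Per-piece attacks for B:
  BN@(1,0): attacks (2,2) (3,1) (0,2)
  BB@(4,4): attacks (3,3) (2,2) (1,1) (0,0) [ray(-1,-1) blocked at (0,0)]
Union (6 distinct): (0,0) (0,2) (1,1) (2,2) (3,1) (3,3)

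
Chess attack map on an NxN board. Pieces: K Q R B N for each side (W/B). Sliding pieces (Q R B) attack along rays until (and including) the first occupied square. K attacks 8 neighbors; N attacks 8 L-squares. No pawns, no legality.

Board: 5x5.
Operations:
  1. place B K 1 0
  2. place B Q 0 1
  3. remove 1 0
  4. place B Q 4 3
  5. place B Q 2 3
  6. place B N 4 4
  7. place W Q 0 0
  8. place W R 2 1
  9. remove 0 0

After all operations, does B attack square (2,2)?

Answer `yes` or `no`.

Op 1: place BK@(1,0)
Op 2: place BQ@(0,1)
Op 3: remove (1,0)
Op 4: place BQ@(4,3)
Op 5: place BQ@(2,3)
Op 6: place BN@(4,4)
Op 7: place WQ@(0,0)
Op 8: place WR@(2,1)
Op 9: remove (0,0)
Per-piece attacks for B:
  BQ@(0,1): attacks (0,2) (0,3) (0,4) (0,0) (1,1) (2,1) (1,2) (2,3) (1,0) [ray(1,0) blocked at (2,1); ray(1,1) blocked at (2,3)]
  BQ@(2,3): attacks (2,4) (2,2) (2,1) (3,3) (4,3) (1,3) (0,3) (3,4) (3,2) (4,1) (1,4) (1,2) (0,1) [ray(0,-1) blocked at (2,1); ray(1,0) blocked at (4,3); ray(-1,-1) blocked at (0,1)]
  BQ@(4,3): attacks (4,4) (4,2) (4,1) (4,0) (3,3) (2,3) (3,4) (3,2) (2,1) [ray(0,1) blocked at (4,4); ray(-1,0) blocked at (2,3); ray(-1,-1) blocked at (2,1)]
  BN@(4,4): attacks (3,2) (2,3)
B attacks (2,2): yes

Answer: yes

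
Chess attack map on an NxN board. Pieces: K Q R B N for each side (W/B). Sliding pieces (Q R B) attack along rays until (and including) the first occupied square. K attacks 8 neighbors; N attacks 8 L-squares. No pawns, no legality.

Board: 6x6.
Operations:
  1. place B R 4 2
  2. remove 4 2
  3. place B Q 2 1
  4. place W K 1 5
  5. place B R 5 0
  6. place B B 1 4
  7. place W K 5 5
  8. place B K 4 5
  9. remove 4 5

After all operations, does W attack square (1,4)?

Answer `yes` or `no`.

Op 1: place BR@(4,2)
Op 2: remove (4,2)
Op 3: place BQ@(2,1)
Op 4: place WK@(1,5)
Op 5: place BR@(5,0)
Op 6: place BB@(1,4)
Op 7: place WK@(5,5)
Op 8: place BK@(4,5)
Op 9: remove (4,5)
Per-piece attacks for W:
  WK@(1,5): attacks (1,4) (2,5) (0,5) (2,4) (0,4)
  WK@(5,5): attacks (5,4) (4,5) (4,4)
W attacks (1,4): yes

Answer: yes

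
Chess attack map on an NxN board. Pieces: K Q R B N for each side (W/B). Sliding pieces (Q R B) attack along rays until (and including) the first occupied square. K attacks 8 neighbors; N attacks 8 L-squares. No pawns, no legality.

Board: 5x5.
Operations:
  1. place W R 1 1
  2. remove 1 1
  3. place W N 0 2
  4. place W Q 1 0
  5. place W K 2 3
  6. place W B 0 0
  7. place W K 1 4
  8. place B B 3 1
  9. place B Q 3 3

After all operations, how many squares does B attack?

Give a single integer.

Answer: 15

Derivation:
Op 1: place WR@(1,1)
Op 2: remove (1,1)
Op 3: place WN@(0,2)
Op 4: place WQ@(1,0)
Op 5: place WK@(2,3)
Op 6: place WB@(0,0)
Op 7: place WK@(1,4)
Op 8: place BB@(3,1)
Op 9: place BQ@(3,3)
Per-piece attacks for B:
  BB@(3,1): attacks (4,2) (4,0) (2,2) (1,3) (0,4) (2,0)
  BQ@(3,3): attacks (3,4) (3,2) (3,1) (4,3) (2,3) (4,4) (4,2) (2,4) (2,2) (1,1) (0,0) [ray(0,-1) blocked at (3,1); ray(-1,0) blocked at (2,3); ray(-1,-1) blocked at (0,0)]
Union (15 distinct): (0,0) (0,4) (1,1) (1,3) (2,0) (2,2) (2,3) (2,4) (3,1) (3,2) (3,4) (4,0) (4,2) (4,3) (4,4)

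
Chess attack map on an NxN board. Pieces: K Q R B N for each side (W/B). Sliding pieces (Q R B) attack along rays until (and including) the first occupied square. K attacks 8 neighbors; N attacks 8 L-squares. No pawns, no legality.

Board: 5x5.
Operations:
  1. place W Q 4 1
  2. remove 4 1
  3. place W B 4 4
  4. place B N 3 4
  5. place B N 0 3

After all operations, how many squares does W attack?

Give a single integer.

Op 1: place WQ@(4,1)
Op 2: remove (4,1)
Op 3: place WB@(4,4)
Op 4: place BN@(3,4)
Op 5: place BN@(0,3)
Per-piece attacks for W:
  WB@(4,4): attacks (3,3) (2,2) (1,1) (0,0)
Union (4 distinct): (0,0) (1,1) (2,2) (3,3)

Answer: 4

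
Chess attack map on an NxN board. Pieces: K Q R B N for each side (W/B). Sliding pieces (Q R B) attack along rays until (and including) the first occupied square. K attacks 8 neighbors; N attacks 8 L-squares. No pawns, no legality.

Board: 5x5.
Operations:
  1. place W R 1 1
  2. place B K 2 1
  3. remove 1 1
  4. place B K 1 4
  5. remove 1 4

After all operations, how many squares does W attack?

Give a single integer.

Op 1: place WR@(1,1)
Op 2: place BK@(2,1)
Op 3: remove (1,1)
Op 4: place BK@(1,4)
Op 5: remove (1,4)
Per-piece attacks for W:
Union (0 distinct): (none)

Answer: 0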